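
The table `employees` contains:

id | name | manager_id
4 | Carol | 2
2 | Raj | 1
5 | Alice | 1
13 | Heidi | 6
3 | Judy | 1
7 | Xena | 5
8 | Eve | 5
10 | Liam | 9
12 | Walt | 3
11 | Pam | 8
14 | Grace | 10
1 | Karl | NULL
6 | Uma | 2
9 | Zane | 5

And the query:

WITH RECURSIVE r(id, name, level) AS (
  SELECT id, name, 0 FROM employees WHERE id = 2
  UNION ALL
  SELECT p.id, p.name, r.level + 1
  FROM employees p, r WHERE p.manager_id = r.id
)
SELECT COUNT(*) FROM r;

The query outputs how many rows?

Base: id=2 (Raj) at level 0.
Iteration 1: rows with manager_id in {2} -> Carol (id 4, level 1), Uma (id 6, level 1).
Iteration 2: rows with manager_id in {4,6} -> Heidi (id 13, level 2).
Iteration 3: no rows with manager_id in {13}; recursion stops.
Total rows emitted: 4.

4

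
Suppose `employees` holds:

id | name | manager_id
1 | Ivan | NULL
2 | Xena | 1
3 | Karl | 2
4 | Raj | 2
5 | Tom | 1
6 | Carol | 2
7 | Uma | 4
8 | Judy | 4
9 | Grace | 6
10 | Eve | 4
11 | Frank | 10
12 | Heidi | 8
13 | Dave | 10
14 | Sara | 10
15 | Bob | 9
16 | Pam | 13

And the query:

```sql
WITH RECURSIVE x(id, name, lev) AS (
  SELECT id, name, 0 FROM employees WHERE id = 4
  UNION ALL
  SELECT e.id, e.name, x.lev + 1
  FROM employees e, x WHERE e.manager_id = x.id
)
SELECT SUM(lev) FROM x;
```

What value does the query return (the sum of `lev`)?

14

Base: id=4 (Raj) at lev 0.
Iteration 1: rows with manager_id in {4} -> Uma (id 7, lev 1), Judy (id 8, lev 1), Eve (id 10, lev 1).
Iteration 2: rows with manager_id in {7,8,10} -> Frank (id 11, lev 2), Heidi (id 12, lev 2), Dave (id 13, lev 2), Sara (id 14, lev 2).
Iteration 3: rows with manager_id in {11,12,13,14} -> Pam (id 16, lev 3).
Iteration 4: no rows with manager_id in {16}; recursion stops.
SUM(lev) = 0 + 1 + 1 + 1 + 2 + 2 + 2 + 2 + 3 = 14.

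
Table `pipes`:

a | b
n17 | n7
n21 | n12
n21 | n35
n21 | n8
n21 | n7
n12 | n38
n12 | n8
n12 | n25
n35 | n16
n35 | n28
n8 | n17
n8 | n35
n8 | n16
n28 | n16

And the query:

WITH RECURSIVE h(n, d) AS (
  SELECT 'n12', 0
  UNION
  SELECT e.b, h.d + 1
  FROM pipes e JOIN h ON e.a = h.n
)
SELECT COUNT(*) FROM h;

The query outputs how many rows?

Base: (n12, d=0).
Iteration 1: edges from {n12} -> (n25, d=1), (n38, d=1), (n8, d=1).
Iteration 2: edges from {n25,n38,n8} -> (n16, d=2), (n17, d=2), (n35, d=2).
Iteration 3: edges from {n16,n17,n35} -> (n16, d=3), (n28, d=3), (n7, d=3).
Iteration 4: edges from {n16,n28,n7} -> (n16, d=4).
Iteration 5: no outgoing edges from {n16}; recursion stops.
Total rows emitted: 11.

11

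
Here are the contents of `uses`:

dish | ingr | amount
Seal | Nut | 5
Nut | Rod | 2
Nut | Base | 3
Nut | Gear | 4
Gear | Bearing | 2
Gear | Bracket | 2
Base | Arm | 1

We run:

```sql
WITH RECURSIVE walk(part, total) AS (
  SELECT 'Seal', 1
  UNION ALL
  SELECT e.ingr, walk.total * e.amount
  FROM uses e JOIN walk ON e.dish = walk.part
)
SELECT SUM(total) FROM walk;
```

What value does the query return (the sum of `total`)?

Base: (Seal, total=1).
Iteration 1: components of {Seal} -> Nut = 1*5 = 5.
Iteration 2: components of {Nut} -> Base = 5*3 = 15, Gear = 5*4 = 20, Rod = 5*2 = 10.
Iteration 3: components of {Base,Gear,Rod} -> Arm = 15*1 = 15, Bearing = 20*2 = 40, Bracket = 20*2 = 40.
Iteration 4: no further components; recursion stops.
SUM(total) = 1 + 5 + 10 + 15 + 20 + 15 + 40 + 40 = 146.

146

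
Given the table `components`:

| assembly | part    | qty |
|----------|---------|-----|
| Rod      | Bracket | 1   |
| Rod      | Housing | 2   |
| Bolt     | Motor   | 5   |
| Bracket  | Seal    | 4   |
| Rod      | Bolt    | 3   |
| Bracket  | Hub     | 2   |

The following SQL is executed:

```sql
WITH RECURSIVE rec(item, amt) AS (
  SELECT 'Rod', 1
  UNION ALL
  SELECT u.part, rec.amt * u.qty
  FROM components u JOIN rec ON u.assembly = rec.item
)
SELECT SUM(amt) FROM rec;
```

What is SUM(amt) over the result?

28

Base: (Rod, amt=1).
Iteration 1: components of {Rod} -> Bolt = 1*3 = 3, Bracket = 1*1 = 1, Housing = 1*2 = 2.
Iteration 2: components of {Bolt,Bracket,Housing} -> Hub = 1*2 = 2, Motor = 3*5 = 15, Seal = 1*4 = 4.
Iteration 3: no further components; recursion stops.
SUM(amt) = 1 + 3 + 1 + 2 + 15 + 4 + 2 = 28.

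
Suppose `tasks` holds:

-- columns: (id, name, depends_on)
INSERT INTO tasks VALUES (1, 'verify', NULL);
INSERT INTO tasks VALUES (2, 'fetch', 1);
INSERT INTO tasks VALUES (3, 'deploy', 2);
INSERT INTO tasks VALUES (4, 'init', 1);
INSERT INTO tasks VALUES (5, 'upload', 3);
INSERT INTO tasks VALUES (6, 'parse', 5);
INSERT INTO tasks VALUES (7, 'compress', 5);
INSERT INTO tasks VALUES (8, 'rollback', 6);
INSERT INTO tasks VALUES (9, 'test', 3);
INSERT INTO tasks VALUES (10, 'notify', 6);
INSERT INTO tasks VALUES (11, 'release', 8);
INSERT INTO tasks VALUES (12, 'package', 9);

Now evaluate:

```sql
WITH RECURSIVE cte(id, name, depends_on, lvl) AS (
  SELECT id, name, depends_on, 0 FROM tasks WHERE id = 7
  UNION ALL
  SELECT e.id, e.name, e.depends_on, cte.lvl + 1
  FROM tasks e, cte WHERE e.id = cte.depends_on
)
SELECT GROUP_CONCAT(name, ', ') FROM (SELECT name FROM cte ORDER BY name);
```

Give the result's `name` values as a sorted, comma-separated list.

Base: id=7 (compress), depends_on=5, lvl 0.
Iteration 1: join on id=5 -> upload (id 5, depends_on=3, lvl 1).
Iteration 2: join on id=3 -> deploy (id 3, depends_on=2, lvl 2).
Iteration 3: join on id=2 -> fetch (id 2, depends_on=1, lvl 3).
Iteration 4: join on id=1 -> verify (id 1, depends_on=NULL, lvl 4).
Iteration 5: depends_on is NULL; no match; recursion stops.

compress, deploy, fetch, upload, verify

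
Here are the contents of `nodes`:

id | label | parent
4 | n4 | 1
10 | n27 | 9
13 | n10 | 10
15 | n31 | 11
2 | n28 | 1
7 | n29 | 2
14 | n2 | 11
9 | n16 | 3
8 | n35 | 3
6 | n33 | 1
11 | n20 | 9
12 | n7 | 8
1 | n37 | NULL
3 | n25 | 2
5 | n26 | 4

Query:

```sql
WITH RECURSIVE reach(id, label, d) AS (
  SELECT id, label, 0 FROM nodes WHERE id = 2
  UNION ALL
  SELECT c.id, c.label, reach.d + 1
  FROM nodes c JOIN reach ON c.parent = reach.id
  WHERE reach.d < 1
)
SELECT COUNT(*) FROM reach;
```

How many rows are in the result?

Base: id=2 (n28) at d 0.
Iteration 1: rows with parent in {2} -> n25 (id 3, d 1), n29 (id 7, d 1).
Iteration 2: d < 1 fails for all current rows; recursion stops.
Total rows emitted: 3.

3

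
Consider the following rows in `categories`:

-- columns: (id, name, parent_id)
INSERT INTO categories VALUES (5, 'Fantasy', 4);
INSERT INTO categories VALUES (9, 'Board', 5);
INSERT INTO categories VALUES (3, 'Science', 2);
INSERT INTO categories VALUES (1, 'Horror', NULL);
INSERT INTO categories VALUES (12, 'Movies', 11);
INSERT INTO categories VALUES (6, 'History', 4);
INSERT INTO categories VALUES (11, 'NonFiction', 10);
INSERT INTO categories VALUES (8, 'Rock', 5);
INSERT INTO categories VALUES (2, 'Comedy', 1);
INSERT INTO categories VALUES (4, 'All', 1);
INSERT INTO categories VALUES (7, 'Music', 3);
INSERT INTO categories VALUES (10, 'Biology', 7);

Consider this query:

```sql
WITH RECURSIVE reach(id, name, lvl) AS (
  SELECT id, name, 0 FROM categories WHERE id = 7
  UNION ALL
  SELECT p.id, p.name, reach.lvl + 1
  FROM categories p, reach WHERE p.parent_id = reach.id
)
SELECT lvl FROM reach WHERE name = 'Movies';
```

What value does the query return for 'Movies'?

Base: id=7 (Music) at lvl 0.
Iteration 1: rows with parent_id in {7} -> Biology (id 10, lvl 1).
Iteration 2: rows with parent_id in {10} -> NonFiction (id 11, lvl 2).
Iteration 3: rows with parent_id in {11} -> Movies (id 12, lvl 3).
Iteration 4: no rows with parent_id in {12}; recursion stops.

3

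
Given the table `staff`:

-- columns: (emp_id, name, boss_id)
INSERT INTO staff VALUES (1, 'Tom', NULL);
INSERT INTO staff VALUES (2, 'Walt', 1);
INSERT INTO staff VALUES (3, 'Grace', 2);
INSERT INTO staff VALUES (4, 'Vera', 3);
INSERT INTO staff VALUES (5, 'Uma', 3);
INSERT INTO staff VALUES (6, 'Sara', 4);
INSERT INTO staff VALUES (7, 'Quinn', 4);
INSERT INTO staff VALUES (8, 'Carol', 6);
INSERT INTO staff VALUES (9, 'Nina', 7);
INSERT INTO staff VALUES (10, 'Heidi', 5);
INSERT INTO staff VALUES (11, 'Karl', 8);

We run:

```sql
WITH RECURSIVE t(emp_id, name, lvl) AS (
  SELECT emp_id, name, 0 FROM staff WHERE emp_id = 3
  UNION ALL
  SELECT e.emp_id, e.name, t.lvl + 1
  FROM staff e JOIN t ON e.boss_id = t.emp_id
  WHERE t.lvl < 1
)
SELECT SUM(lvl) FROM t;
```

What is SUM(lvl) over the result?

2

Base: emp_id=3 (Grace) at lvl 0.
Iteration 1: rows with boss_id in {3} -> Vera (id 4, lvl 1), Uma (id 5, lvl 1).
Iteration 2: lvl < 1 fails for all current rows; recursion stops.
SUM(lvl) = 0 + 1 + 1 = 2.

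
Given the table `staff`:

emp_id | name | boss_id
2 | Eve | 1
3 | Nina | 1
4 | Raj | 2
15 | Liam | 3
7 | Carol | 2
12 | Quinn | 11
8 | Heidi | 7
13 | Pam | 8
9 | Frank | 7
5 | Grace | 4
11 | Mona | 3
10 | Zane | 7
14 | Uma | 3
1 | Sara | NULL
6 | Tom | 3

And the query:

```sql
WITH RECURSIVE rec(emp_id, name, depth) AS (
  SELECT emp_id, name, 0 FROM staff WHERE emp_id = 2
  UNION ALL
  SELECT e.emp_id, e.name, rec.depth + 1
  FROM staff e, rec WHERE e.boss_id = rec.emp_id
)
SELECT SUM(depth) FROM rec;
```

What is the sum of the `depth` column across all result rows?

13

Base: emp_id=2 (Eve) at depth 0.
Iteration 1: rows with boss_id in {2} -> Raj (id 4, depth 1), Carol (id 7, depth 1).
Iteration 2: rows with boss_id in {4,7} -> Grace (id 5, depth 2), Heidi (id 8, depth 2), Frank (id 9, depth 2), Zane (id 10, depth 2).
Iteration 3: rows with boss_id in {5,8,9,10} -> Pam (id 13, depth 3).
Iteration 4: no rows with boss_id in {13}; recursion stops.
SUM(depth) = 0 + 1 + 1 + 2 + 2 + 2 + 2 + 3 = 13.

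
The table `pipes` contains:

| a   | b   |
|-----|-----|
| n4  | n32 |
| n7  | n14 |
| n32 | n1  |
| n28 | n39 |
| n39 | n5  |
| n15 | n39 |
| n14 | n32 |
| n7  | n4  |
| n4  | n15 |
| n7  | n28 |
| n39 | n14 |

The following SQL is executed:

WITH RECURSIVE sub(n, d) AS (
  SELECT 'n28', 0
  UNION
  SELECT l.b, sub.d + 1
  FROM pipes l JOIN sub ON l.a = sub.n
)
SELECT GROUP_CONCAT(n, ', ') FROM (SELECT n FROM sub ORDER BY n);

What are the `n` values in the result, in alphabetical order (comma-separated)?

n1, n14, n28, n32, n39, n5

Base: (n28, d=0).
Iteration 1: edges from {n28} -> (n39, d=1).
Iteration 2: edges from {n39} -> (n14, d=2), (n5, d=2).
Iteration 3: edges from {n14,n5} -> (n32, d=3).
Iteration 4: edges from {n32} -> (n1, d=4).
Iteration 5: no outgoing edges from {n1}; recursion stops.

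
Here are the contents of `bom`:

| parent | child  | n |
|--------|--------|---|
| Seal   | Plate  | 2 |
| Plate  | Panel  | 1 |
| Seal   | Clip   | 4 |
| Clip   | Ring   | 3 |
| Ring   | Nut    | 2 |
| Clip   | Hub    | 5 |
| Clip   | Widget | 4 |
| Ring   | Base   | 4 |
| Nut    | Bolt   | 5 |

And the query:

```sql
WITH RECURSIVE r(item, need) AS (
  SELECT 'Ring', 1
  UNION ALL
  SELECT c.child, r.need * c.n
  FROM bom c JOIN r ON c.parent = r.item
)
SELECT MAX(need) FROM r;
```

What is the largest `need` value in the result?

Base: (Ring, need=1).
Iteration 1: components of {Ring} -> Base = 1*4 = 4, Nut = 1*2 = 2.
Iteration 2: components of {Base,Nut} -> Bolt = 2*5 = 10.
Iteration 3: no further components; recursion stops.
need values: 1, 2, 4, 10; the maximum is 10.

10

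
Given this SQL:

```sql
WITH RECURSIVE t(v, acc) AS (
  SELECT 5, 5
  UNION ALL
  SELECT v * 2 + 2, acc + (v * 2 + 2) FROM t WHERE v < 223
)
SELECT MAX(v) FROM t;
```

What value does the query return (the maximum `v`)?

Base: v=5, acc=5.
Iteration 1: 5 < 223 holds -> v = 5 * 2 + 2 = 12, acc = 5 + 12 = 17.
Iteration 2: 12 < 223 holds -> v = 12 * 2 + 2 = 26, acc = 17 + 26 = 43.
Iteration 3: 26 < 223 holds -> v = 26 * 2 + 2 = 54, acc = 43 + 54 = 97.
Iteration 4: 54 < 223 holds -> v = 54 * 2 + 2 = 110, acc = 97 + 110 = 207.
Iteration 5: 110 < 223 holds -> v = 110 * 2 + 2 = 222, acc = 207 + 222 = 429.
Iteration 6: 222 < 223 holds -> v = 222 * 2 + 2 = 446, acc = 429 + 446 = 875.
Iteration 7: 446 < 223 fails; recursion stops.
v values: 5, 12, 26, 54, 110, 222, 446; the maximum is 446.

446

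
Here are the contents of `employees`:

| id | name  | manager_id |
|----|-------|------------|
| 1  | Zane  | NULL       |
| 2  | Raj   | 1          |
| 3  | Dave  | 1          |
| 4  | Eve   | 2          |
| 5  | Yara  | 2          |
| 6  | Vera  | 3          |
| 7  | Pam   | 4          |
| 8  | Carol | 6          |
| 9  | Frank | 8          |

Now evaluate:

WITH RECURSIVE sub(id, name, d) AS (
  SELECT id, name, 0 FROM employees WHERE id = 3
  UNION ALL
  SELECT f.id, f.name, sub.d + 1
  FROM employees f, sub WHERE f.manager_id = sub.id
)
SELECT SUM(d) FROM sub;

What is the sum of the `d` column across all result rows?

6

Base: id=3 (Dave) at d 0.
Iteration 1: rows with manager_id in {3} -> Vera (id 6, d 1).
Iteration 2: rows with manager_id in {6} -> Carol (id 8, d 2).
Iteration 3: rows with manager_id in {8} -> Frank (id 9, d 3).
Iteration 4: no rows with manager_id in {9}; recursion stops.
SUM(d) = 0 + 1 + 2 + 3 = 6.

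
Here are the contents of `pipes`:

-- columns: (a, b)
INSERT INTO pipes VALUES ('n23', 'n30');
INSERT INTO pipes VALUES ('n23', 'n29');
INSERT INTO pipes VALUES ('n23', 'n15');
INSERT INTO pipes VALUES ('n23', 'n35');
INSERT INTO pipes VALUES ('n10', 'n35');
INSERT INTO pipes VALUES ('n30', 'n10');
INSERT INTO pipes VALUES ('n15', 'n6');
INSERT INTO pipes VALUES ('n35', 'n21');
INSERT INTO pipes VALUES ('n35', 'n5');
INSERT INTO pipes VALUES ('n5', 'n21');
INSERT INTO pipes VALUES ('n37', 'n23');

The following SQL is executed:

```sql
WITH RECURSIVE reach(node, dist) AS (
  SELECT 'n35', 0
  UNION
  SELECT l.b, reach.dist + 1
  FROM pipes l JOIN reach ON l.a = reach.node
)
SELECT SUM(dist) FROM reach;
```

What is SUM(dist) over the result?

Base: (n35, dist=0).
Iteration 1: edges from {n35} -> (n21, dist=1), (n5, dist=1).
Iteration 2: edges from {n21,n5} -> (n21, dist=2).
Iteration 3: no outgoing edges from {n21}; recursion stops.
SUM(dist) = 0 + 1 + 1 + 2 = 4.

4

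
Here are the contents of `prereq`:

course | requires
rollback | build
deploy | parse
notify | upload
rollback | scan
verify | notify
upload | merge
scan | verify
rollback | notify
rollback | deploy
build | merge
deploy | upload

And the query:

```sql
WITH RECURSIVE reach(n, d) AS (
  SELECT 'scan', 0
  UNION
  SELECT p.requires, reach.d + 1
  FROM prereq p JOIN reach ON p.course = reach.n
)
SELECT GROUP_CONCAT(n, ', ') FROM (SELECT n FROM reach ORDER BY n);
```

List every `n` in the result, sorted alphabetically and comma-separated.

Base: (scan, d=0).
Iteration 1: edges from {scan} -> (verify, d=1).
Iteration 2: edges from {verify} -> (notify, d=2).
Iteration 3: edges from {notify} -> (upload, d=3).
Iteration 4: edges from {upload} -> (merge, d=4).
Iteration 5: no outgoing edges from {merge}; recursion stops.

merge, notify, scan, upload, verify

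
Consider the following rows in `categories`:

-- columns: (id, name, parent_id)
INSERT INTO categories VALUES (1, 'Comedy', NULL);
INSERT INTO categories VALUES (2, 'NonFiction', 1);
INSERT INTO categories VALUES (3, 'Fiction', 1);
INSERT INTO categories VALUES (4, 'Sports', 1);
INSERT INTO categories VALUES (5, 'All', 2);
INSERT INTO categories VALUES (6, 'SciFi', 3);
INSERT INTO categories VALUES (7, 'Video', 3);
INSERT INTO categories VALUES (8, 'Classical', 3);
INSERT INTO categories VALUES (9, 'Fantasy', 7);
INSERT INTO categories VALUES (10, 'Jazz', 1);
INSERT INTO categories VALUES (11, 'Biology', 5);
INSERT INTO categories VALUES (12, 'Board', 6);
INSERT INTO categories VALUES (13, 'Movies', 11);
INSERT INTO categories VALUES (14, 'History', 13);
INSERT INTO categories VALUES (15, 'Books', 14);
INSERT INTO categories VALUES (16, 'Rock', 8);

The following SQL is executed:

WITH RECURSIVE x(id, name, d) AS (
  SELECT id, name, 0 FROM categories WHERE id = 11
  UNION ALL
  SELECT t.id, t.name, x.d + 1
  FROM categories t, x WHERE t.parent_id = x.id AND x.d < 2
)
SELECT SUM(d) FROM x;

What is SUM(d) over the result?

Base: id=11 (Biology) at d 0.
Iteration 1: rows with parent_id in {11} -> Movies (id 13, d 1).
Iteration 2: rows with parent_id in {13} -> History (id 14, d 2).
Iteration 3: d < 2 fails for all current rows; recursion stops.
SUM(d) = 0 + 1 + 2 = 3.

3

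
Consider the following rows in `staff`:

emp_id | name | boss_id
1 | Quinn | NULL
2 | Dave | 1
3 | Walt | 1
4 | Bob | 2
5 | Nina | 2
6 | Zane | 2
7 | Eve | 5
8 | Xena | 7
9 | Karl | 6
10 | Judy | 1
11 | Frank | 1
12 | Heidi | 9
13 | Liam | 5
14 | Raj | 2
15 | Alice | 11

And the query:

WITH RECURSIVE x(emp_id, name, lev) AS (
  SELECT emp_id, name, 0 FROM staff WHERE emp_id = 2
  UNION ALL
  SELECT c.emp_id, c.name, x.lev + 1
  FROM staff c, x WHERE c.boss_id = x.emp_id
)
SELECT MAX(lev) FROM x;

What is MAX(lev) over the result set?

Base: emp_id=2 (Dave) at lev 0.
Iteration 1: rows with boss_id in {2} -> Bob (id 4, lev 1), Nina (id 5, lev 1), Zane (id 6, lev 1), Raj (id 14, lev 1).
Iteration 2: rows with boss_id in {4,5,6,14} -> Eve (id 7, lev 2), Karl (id 9, lev 2), Liam (id 13, lev 2).
Iteration 3: rows with boss_id in {7,9,13} -> Xena (id 8, lev 3), Heidi (id 12, lev 3).
Iteration 4: no rows with boss_id in {8,12}; recursion stops.
lev values: 0, 1, 1, 1, 1, 2, 2, 2, 3, 3; the maximum is 3.

3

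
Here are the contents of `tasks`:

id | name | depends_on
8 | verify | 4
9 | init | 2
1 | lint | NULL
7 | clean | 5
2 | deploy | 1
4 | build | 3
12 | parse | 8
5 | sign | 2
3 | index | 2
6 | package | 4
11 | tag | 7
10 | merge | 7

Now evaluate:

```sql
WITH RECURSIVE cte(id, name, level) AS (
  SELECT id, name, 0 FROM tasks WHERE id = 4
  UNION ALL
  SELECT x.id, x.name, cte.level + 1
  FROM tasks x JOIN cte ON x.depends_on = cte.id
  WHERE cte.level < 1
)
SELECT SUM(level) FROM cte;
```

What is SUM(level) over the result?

2

Base: id=4 (build) at level 0.
Iteration 1: rows with depends_on in {4} -> package (id 6, level 1), verify (id 8, level 1).
Iteration 2: level < 1 fails for all current rows; recursion stops.
SUM(level) = 0 + 1 + 1 = 2.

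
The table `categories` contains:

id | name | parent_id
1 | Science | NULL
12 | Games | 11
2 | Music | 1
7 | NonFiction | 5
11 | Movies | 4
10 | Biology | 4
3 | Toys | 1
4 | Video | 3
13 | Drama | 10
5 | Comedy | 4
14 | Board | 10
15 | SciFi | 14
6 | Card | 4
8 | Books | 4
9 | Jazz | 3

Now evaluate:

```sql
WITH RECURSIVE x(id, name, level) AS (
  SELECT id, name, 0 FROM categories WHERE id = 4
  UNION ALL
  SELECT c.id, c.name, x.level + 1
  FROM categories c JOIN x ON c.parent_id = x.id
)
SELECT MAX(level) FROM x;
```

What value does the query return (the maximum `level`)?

Base: id=4 (Video) at level 0.
Iteration 1: rows with parent_id in {4} -> Comedy (id 5, level 1), Card (id 6, level 1), Books (id 8, level 1), Biology (id 10, level 1), Movies (id 11, level 1).
Iteration 2: rows with parent_id in {5,6,8,10,11} -> NonFiction (id 7, level 2), Games (id 12, level 2), Drama (id 13, level 2), Board (id 14, level 2).
Iteration 3: rows with parent_id in {7,12,13,14} -> SciFi (id 15, level 3).
Iteration 4: no rows with parent_id in {15}; recursion stops.
level values: 0, 1, 1, 1, 1, 1, 2, 2, 2, 2, 3; the maximum is 3.

3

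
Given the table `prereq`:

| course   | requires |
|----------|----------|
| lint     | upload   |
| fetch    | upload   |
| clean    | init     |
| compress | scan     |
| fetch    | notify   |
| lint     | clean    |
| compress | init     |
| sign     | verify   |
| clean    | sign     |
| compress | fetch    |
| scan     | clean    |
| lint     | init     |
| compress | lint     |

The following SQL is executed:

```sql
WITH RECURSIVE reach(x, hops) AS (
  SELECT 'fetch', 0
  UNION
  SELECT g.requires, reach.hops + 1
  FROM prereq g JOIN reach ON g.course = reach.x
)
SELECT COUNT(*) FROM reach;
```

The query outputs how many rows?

Base: (fetch, hops=0).
Iteration 1: edges from {fetch} -> (notify, hops=1), (upload, hops=1).
Iteration 2: no outgoing edges from {notify,upload}; recursion stops.
Total rows emitted: 3.

3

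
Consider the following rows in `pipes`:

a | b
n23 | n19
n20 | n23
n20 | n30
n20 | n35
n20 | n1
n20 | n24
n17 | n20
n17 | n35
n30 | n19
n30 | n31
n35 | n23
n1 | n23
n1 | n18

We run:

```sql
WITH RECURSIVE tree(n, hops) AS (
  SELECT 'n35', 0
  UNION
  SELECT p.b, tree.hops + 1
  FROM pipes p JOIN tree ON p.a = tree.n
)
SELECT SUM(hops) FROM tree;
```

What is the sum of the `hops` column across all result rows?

Base: (n35, hops=0).
Iteration 1: edges from {n35} -> (n23, hops=1).
Iteration 2: edges from {n23} -> (n19, hops=2).
Iteration 3: no outgoing edges from {n19}; recursion stops.
SUM(hops) = 0 + 1 + 2 = 3.

3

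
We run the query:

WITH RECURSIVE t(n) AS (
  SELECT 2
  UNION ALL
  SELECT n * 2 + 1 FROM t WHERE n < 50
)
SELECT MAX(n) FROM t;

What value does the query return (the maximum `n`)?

95

Base: n=2.
Iteration 1: 2 < 50 holds -> n = 2 * 2 + 1 = 5.
Iteration 2: 5 < 50 holds -> n = 5 * 2 + 1 = 11.
Iteration 3: 11 < 50 holds -> n = 11 * 2 + 1 = 23.
Iteration 4: 23 < 50 holds -> n = 23 * 2 + 1 = 47.
Iteration 5: 47 < 50 holds -> n = 47 * 2 + 1 = 95.
Iteration 6: 95 < 50 fails; recursion stops.
n values: 2, 5, 11, 23, 47, 95; the maximum is 95.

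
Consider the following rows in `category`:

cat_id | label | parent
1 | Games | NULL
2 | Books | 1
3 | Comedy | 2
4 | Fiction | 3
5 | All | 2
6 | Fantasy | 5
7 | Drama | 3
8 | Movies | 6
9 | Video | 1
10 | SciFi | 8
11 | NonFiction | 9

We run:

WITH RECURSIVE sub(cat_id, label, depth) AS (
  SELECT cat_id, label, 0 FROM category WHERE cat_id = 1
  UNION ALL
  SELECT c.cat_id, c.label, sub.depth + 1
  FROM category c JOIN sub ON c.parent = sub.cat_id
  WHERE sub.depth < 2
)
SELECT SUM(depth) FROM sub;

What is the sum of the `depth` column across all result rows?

8

Base: cat_id=1 (Games) at depth 0.
Iteration 1: rows with parent in {1} -> Books (id 2, depth 1), Video (id 9, depth 1).
Iteration 2: rows with parent in {2,9} -> Comedy (id 3, depth 2), All (id 5, depth 2), NonFiction (id 11, depth 2).
Iteration 3: depth < 2 fails for all current rows; recursion stops.
SUM(depth) = 0 + 1 + 1 + 2 + 2 + 2 = 8.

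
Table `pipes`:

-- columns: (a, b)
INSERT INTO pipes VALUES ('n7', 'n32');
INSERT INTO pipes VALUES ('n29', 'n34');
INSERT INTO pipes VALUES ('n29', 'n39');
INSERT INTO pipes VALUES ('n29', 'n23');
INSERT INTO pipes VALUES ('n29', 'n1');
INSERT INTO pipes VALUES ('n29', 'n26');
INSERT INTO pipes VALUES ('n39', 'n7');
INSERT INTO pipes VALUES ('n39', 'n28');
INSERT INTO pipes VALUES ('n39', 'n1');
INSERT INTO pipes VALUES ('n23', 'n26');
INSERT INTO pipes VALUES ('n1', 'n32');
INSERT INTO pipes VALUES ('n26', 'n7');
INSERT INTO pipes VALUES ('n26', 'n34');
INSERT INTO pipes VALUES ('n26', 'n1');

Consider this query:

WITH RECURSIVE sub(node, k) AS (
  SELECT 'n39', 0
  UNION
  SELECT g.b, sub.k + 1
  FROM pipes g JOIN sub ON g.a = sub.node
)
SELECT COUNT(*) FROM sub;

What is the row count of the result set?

5

Base: (n39, k=0).
Iteration 1: edges from {n39} -> (n1, k=1), (n28, k=1), (n7, k=1).
Iteration 2: edges from {n1,n28,n7} -> (n32, k=2). [UNION drops 1 duplicate row(s)]
Iteration 3: no outgoing edges from {n32}; recursion stops.
Total rows emitted: 5.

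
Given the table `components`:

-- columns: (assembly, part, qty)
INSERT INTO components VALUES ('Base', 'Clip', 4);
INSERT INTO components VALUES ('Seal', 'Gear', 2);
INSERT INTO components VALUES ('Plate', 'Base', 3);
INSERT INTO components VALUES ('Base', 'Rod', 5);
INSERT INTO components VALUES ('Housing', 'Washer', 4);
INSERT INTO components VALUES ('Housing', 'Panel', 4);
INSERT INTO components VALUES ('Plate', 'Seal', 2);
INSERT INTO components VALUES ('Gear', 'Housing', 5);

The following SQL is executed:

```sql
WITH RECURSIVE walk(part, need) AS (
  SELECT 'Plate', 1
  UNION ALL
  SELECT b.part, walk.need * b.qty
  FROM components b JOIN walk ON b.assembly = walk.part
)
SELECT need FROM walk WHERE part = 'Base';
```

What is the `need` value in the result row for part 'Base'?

Base: (Plate, need=1).
Iteration 1: components of {Plate} -> Base = 1*3 = 3, Seal = 1*2 = 2.
Iteration 2: components of {Base,Seal} -> Clip = 3*4 = 12, Gear = 2*2 = 4, Rod = 3*5 = 15.
Iteration 3: components of {Clip,Gear,Rod} -> Housing = 4*5 = 20.
Iteration 4: components of {Housing} -> Panel = 20*4 = 80, Washer = 20*4 = 80.
Iteration 5: no further components; recursion stops.

3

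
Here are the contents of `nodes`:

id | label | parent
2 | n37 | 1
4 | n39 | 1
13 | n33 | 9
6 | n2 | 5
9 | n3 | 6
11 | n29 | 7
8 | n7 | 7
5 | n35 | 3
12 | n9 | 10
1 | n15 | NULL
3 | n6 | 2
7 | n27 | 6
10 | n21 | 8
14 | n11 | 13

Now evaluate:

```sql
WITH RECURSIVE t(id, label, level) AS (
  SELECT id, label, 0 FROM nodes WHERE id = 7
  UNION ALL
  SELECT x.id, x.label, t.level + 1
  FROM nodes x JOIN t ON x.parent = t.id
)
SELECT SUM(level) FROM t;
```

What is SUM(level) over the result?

Base: id=7 (n27) at level 0.
Iteration 1: rows with parent in {7} -> n7 (id 8, level 1), n29 (id 11, level 1).
Iteration 2: rows with parent in {8,11} -> n21 (id 10, level 2).
Iteration 3: rows with parent in {10} -> n9 (id 12, level 3).
Iteration 4: no rows with parent in {12}; recursion stops.
SUM(level) = 0 + 1 + 1 + 2 + 3 = 7.

7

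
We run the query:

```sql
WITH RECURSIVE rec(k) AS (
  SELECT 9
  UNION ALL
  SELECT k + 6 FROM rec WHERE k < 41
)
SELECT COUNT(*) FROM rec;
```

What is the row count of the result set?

Base: k=9.
Iteration 1: 9 < 41 holds -> k = 9 + 6 = 15.
Iteration 2: 15 < 41 holds -> k = 15 + 6 = 21.
Iteration 3: 21 < 41 holds -> k = 21 + 6 = 27.
Iteration 4: 27 < 41 holds -> k = 27 + 6 = 33.
Iteration 5: 33 < 41 holds -> k = 33 + 6 = 39.
Iteration 6: 39 < 41 holds -> k = 39 + 6 = 45.
Iteration 7: 45 < 41 fails; recursion stops.
Total rows emitted: 7.

7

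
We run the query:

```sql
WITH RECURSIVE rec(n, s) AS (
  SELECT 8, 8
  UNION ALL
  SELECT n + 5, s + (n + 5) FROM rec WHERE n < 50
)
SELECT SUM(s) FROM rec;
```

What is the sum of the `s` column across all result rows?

1265

Base: n=8, s=8.
Iteration 1: 8 < 50 holds -> n = 8 + 5 = 13, s = 8 + 13 = 21.
Iteration 2: 13 < 50 holds -> n = 13 + 5 = 18, s = 21 + 18 = 39.
Iteration 3: 18 < 50 holds -> n = 18 + 5 = 23, s = 39 + 23 = 62.
Iteration 4: 23 < 50 holds -> n = 23 + 5 = 28, s = 62 + 28 = 90.
Iteration 5: 28 < 50 holds -> n = 28 + 5 = 33, s = 90 + 33 = 123.
Iteration 6: 33 < 50 holds -> n = 33 + 5 = 38, s = 123 + 38 = 161.
Iteration 7: 38 < 50 holds -> n = 38 + 5 = 43, s = 161 + 43 = 204.
Iteration 8: 43 < 50 holds -> n = 43 + 5 = 48, s = 204 + 48 = 252.
Iteration 9: 48 < 50 holds -> n = 48 + 5 = 53, s = 252 + 53 = 305.
Iteration 10: 53 < 50 fails; recursion stops.
SUM(s) = 8 + 21 + 39 + 62 + 90 + 123 + 161 + 204 + 252 + 305 = 1265.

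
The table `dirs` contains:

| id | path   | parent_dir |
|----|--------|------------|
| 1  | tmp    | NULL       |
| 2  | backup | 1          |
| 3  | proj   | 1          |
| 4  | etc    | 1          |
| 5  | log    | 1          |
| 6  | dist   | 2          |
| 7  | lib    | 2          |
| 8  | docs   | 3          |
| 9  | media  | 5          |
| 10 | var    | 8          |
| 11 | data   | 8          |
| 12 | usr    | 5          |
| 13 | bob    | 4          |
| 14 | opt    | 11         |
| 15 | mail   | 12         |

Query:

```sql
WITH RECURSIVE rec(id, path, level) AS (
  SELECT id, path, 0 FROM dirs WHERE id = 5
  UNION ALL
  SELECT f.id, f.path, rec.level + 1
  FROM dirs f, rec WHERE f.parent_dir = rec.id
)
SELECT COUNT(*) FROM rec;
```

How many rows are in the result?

4

Base: id=5 (log) at level 0.
Iteration 1: rows with parent_dir in {5} -> media (id 9, level 1), usr (id 12, level 1).
Iteration 2: rows with parent_dir in {9,12} -> mail (id 15, level 2).
Iteration 3: no rows with parent_dir in {15}; recursion stops.
Total rows emitted: 4.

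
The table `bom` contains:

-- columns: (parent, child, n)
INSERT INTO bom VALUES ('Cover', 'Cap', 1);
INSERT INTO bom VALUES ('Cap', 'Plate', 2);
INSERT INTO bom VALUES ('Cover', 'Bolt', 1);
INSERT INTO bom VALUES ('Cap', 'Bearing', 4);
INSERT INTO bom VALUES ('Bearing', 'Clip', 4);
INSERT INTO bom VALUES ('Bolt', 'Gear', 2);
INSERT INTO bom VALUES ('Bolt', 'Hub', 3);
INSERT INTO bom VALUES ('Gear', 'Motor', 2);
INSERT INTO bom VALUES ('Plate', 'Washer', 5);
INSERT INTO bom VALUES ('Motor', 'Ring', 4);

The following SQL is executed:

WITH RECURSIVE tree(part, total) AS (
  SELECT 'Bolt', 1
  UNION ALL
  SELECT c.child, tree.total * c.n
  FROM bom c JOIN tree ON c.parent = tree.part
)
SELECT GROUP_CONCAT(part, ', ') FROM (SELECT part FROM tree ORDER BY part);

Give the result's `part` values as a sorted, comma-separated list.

Base: (Bolt, total=1).
Iteration 1: components of {Bolt} -> Gear = 1*2 = 2, Hub = 1*3 = 3.
Iteration 2: components of {Gear,Hub} -> Motor = 2*2 = 4.
Iteration 3: components of {Motor} -> Ring = 4*4 = 16.
Iteration 4: no further components; recursion stops.

Bolt, Gear, Hub, Motor, Ring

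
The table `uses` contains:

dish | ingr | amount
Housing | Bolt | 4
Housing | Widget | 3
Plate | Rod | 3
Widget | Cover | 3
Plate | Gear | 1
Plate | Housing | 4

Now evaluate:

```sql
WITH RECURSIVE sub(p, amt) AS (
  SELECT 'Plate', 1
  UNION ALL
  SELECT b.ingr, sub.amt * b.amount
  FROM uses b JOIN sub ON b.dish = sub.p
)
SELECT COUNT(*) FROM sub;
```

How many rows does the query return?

Base: (Plate, amt=1).
Iteration 1: components of {Plate} -> Gear = 1*1 = 1, Housing = 1*4 = 4, Rod = 1*3 = 3.
Iteration 2: components of {Gear,Housing,Rod} -> Bolt = 4*4 = 16, Widget = 4*3 = 12.
Iteration 3: components of {Bolt,Widget} -> Cover = 12*3 = 36.
Iteration 4: no further components; recursion stops.
Total rows emitted: 7.

7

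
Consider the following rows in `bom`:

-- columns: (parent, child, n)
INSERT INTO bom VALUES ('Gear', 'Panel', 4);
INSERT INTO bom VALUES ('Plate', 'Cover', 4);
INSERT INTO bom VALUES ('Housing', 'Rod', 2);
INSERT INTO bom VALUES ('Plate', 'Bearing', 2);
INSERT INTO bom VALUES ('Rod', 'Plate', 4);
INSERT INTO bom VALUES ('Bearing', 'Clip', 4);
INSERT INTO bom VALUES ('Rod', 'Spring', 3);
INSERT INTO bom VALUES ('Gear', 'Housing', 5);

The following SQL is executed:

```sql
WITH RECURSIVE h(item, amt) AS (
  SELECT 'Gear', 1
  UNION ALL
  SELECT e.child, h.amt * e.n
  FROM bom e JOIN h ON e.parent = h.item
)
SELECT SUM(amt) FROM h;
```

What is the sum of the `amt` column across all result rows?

Base: (Gear, amt=1).
Iteration 1: components of {Gear} -> Housing = 1*5 = 5, Panel = 1*4 = 4.
Iteration 2: components of {Housing,Panel} -> Rod = 5*2 = 10.
Iteration 3: components of {Rod} -> Plate = 10*4 = 40, Spring = 10*3 = 30.
Iteration 4: components of {Plate,Spring} -> Bearing = 40*2 = 80, Cover = 40*4 = 160.
Iteration 5: components of {Bearing,Cover} -> Clip = 80*4 = 320.
Iteration 6: no further components; recursion stops.
SUM(amt) = 1 + 4 + 5 + 10 + 30 + 40 + 80 + 160 + 320 = 650.

650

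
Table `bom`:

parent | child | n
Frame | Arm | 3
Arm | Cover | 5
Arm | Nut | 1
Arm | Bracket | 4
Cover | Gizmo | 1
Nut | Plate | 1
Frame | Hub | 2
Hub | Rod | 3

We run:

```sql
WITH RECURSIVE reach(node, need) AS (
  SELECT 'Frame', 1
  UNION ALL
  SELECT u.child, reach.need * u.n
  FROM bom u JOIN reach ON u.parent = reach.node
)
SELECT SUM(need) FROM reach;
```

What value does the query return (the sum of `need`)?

60

Base: (Frame, need=1).
Iteration 1: components of {Frame} -> Arm = 1*3 = 3, Hub = 1*2 = 2.
Iteration 2: components of {Arm,Hub} -> Bracket = 3*4 = 12, Cover = 3*5 = 15, Nut = 3*1 = 3, Rod = 2*3 = 6.
Iteration 3: components of {Bracket,Cover,Nut,Rod} -> Gizmo = 15*1 = 15, Plate = 3*1 = 3.
Iteration 4: no further components; recursion stops.
SUM(need) = 1 + 3 + 2 + 15 + 3 + 12 + 6 + 15 + 3 = 60.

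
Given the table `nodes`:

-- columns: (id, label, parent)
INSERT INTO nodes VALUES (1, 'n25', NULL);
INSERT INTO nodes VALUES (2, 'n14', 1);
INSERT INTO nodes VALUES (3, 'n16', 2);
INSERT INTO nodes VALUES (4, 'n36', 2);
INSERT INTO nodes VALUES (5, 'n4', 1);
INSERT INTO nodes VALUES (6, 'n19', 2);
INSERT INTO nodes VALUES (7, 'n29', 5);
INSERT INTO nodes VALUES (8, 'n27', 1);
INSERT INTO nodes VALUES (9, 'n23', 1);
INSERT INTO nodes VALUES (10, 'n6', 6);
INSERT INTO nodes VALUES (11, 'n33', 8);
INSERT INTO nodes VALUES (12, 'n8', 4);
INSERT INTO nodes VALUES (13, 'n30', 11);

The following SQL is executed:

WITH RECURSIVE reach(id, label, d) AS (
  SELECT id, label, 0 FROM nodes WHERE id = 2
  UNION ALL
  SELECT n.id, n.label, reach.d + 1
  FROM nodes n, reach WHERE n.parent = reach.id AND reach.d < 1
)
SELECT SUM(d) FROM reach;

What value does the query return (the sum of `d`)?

Base: id=2 (n14) at d 0.
Iteration 1: rows with parent in {2} -> n16 (id 3, d 1), n36 (id 4, d 1), n19 (id 6, d 1).
Iteration 2: d < 1 fails for all current rows; recursion stops.
SUM(d) = 0 + 1 + 1 + 1 = 3.

3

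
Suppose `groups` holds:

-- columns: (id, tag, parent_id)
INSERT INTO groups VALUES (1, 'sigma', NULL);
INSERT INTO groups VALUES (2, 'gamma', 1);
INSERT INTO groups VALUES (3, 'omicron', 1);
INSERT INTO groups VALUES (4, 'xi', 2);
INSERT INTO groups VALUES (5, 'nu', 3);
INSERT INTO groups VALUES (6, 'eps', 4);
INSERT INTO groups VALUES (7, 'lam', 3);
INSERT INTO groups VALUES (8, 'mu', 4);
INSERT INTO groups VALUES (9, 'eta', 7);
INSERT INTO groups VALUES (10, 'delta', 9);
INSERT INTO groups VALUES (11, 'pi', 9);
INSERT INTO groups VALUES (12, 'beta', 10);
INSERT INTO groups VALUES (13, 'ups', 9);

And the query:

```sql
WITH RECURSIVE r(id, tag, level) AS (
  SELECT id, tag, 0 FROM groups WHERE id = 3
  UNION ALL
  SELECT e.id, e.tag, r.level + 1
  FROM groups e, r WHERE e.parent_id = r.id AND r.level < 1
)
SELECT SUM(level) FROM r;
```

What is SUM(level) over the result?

2

Base: id=3 (omicron) at level 0.
Iteration 1: rows with parent_id in {3} -> nu (id 5, level 1), lam (id 7, level 1).
Iteration 2: level < 1 fails for all current rows; recursion stops.
SUM(level) = 0 + 1 + 1 = 2.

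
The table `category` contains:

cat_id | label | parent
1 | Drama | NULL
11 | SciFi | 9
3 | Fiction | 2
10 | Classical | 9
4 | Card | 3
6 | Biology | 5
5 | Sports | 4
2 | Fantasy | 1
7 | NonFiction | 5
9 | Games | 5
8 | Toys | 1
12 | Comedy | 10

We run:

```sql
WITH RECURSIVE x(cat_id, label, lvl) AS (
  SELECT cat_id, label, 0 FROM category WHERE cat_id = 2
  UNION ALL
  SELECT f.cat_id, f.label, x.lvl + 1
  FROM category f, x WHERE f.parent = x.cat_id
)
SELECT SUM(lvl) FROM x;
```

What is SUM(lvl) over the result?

Base: cat_id=2 (Fantasy) at lvl 0.
Iteration 1: rows with parent in {2} -> Fiction (id 3, lvl 1).
Iteration 2: rows with parent in {3} -> Card (id 4, lvl 2).
Iteration 3: rows with parent in {4} -> Sports (id 5, lvl 3).
Iteration 4: rows with parent in {5} -> Biology (id 6, lvl 4), NonFiction (id 7, lvl 4), Games (id 9, lvl 4).
Iteration 5: rows with parent in {6,7,9} -> Classical (id 10, lvl 5), SciFi (id 11, lvl 5).
Iteration 6: rows with parent in {10,11} -> Comedy (id 12, lvl 6).
Iteration 7: no rows with parent in {12}; recursion stops.
SUM(lvl) = 0 + 1 + 2 + 3 + 4 + 4 + 4 + 5 + 5 + 6 = 34.

34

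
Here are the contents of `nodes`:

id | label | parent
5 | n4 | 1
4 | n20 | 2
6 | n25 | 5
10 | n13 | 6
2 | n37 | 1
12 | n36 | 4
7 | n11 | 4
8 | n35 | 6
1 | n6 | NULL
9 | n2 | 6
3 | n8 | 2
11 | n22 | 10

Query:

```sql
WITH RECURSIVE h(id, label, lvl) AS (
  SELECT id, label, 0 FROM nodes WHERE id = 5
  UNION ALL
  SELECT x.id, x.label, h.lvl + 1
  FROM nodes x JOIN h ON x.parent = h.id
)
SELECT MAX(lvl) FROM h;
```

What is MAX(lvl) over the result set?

Base: id=5 (n4) at lvl 0.
Iteration 1: rows with parent in {5} -> n25 (id 6, lvl 1).
Iteration 2: rows with parent in {6} -> n35 (id 8, lvl 2), n2 (id 9, lvl 2), n13 (id 10, lvl 2).
Iteration 3: rows with parent in {8,9,10} -> n22 (id 11, lvl 3).
Iteration 4: no rows with parent in {11}; recursion stops.
lvl values: 0, 1, 2, 2, 2, 3; the maximum is 3.

3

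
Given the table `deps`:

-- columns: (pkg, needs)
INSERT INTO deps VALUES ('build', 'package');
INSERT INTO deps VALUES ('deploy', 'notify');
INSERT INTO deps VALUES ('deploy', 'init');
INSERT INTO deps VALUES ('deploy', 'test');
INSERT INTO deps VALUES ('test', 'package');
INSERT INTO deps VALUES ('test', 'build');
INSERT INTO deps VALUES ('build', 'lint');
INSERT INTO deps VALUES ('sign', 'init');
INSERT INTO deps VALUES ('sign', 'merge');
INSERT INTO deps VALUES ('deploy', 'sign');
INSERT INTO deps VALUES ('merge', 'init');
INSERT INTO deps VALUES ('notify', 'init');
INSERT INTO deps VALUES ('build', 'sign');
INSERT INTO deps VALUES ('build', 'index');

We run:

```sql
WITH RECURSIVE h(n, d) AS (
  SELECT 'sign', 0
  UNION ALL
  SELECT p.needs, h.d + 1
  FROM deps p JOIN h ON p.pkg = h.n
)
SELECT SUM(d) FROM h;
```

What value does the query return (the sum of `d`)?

4

Base: (sign, d=0).
Iteration 1: edges from {sign} -> (init, d=1), (merge, d=1).
Iteration 2: edges from {init,merge} -> (init, d=2).
Iteration 3: no outgoing edges from {init}; recursion stops.
SUM(d) = 0 + 1 + 1 + 2 = 4.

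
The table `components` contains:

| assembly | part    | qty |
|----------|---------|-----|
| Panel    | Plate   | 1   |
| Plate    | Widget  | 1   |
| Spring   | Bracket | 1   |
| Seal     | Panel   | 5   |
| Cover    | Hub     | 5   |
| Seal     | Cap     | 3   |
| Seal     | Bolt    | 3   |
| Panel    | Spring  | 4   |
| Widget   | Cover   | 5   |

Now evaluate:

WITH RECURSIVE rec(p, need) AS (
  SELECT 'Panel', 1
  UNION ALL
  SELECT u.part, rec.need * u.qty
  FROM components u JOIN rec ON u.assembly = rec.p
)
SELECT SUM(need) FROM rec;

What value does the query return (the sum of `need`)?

41

Base: (Panel, need=1).
Iteration 1: components of {Panel} -> Plate = 1*1 = 1, Spring = 1*4 = 4.
Iteration 2: components of {Plate,Spring} -> Bracket = 4*1 = 4, Widget = 1*1 = 1.
Iteration 3: components of {Bracket,Widget} -> Cover = 1*5 = 5.
Iteration 4: components of {Cover} -> Hub = 5*5 = 25.
Iteration 5: no further components; recursion stops.
SUM(need) = 1 + 1 + 4 + 1 + 4 + 5 + 25 = 41.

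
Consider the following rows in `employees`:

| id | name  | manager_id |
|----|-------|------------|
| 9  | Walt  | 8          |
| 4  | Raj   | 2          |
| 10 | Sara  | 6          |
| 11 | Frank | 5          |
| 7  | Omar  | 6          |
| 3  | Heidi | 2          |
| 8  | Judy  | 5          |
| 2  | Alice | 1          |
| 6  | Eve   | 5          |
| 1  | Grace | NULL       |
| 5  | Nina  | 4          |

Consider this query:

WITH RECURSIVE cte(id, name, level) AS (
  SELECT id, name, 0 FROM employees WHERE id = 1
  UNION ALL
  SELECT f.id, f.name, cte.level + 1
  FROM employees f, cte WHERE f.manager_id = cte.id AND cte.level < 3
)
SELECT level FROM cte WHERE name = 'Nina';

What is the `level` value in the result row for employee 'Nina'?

Base: id=1 (Grace) at level 0.
Iteration 1: rows with manager_id in {1} -> Alice (id 2, level 1).
Iteration 2: rows with manager_id in {2} -> Heidi (id 3, level 2), Raj (id 4, level 2).
Iteration 3: rows with manager_id in {3,4} -> Nina (id 5, level 3).
Iteration 4: level < 3 fails for all current rows; recursion stops.

3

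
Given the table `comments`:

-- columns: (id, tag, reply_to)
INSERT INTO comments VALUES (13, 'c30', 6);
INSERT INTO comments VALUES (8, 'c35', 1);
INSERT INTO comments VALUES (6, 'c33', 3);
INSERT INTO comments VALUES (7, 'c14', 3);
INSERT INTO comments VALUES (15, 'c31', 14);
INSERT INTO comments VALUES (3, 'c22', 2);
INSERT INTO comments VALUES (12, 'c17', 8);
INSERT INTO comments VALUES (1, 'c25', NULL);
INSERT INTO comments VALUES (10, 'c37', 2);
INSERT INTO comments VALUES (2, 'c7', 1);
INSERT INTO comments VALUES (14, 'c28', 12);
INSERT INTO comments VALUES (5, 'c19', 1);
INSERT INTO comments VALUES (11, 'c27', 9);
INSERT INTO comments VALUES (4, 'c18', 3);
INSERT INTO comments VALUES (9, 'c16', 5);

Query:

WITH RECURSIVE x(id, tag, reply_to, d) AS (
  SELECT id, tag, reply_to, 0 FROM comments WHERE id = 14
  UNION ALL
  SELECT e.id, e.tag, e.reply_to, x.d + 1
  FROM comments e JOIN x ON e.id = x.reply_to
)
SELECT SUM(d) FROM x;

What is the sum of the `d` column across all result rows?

Base: id=14 (c28), reply_to=12, d 0.
Iteration 1: join on id=12 -> c17 (id 12, reply_to=8, d 1).
Iteration 2: join on id=8 -> c35 (id 8, reply_to=1, d 2).
Iteration 3: join on id=1 -> c25 (id 1, reply_to=NULL, d 3).
Iteration 4: reply_to is NULL; no match; recursion stops.
SUM(d) = 0 + 1 + 2 + 3 = 6.

6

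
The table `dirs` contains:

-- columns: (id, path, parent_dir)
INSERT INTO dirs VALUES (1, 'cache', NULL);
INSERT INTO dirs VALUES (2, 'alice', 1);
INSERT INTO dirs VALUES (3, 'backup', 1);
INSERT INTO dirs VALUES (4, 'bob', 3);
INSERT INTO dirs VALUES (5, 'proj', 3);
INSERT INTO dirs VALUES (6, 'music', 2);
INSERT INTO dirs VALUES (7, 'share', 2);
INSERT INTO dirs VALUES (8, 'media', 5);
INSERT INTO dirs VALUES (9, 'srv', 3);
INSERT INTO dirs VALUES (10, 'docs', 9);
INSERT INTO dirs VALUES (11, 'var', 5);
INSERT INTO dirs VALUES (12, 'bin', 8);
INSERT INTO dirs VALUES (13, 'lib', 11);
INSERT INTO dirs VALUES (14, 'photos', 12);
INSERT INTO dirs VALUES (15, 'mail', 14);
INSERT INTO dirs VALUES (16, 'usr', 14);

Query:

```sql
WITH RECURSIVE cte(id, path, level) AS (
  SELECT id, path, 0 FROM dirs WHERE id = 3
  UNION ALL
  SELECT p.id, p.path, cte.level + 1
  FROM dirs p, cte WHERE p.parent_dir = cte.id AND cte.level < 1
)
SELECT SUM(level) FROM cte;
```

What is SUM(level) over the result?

3

Base: id=3 (backup) at level 0.
Iteration 1: rows with parent_dir in {3} -> bob (id 4, level 1), proj (id 5, level 1), srv (id 9, level 1).
Iteration 2: level < 1 fails for all current rows; recursion stops.
SUM(level) = 0 + 1 + 1 + 1 = 3.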